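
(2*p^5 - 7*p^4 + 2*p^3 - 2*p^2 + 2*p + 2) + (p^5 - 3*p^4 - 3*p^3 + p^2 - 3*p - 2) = 3*p^5 - 10*p^4 - p^3 - p^2 - p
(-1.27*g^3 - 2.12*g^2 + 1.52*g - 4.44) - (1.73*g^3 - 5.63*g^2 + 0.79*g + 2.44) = -3.0*g^3 + 3.51*g^2 + 0.73*g - 6.88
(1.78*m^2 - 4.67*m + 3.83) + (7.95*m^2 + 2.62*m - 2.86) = 9.73*m^2 - 2.05*m + 0.97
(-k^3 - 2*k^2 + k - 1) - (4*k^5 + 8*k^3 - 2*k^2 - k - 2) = -4*k^5 - 9*k^3 + 2*k + 1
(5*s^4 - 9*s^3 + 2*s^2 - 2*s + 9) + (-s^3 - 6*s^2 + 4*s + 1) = 5*s^4 - 10*s^3 - 4*s^2 + 2*s + 10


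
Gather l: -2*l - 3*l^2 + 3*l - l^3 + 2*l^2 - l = -l^3 - l^2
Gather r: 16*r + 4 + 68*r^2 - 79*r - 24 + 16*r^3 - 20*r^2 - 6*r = 16*r^3 + 48*r^2 - 69*r - 20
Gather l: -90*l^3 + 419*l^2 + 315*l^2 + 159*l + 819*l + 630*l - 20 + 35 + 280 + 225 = -90*l^3 + 734*l^2 + 1608*l + 520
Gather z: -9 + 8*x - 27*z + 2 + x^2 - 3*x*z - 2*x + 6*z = x^2 + 6*x + z*(-3*x - 21) - 7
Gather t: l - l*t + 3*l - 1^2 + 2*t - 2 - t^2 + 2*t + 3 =4*l - t^2 + t*(4 - l)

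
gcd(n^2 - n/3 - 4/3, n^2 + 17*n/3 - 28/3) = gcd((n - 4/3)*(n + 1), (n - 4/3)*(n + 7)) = n - 4/3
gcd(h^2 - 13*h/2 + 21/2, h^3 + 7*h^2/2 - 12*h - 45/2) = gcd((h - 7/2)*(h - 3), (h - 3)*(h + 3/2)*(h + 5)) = h - 3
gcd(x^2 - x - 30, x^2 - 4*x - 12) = x - 6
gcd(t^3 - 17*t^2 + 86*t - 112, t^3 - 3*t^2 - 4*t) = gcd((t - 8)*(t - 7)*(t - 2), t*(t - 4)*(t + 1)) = 1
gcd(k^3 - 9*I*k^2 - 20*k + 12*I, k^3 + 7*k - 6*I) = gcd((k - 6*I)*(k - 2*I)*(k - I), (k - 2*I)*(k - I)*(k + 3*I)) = k^2 - 3*I*k - 2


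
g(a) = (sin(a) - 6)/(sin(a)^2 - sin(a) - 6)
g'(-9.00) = 0.53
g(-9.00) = 1.18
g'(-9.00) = 0.53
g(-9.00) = 1.18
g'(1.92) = 0.01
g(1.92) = 0.84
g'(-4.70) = 0.00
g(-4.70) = 0.83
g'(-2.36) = 0.65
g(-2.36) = 1.40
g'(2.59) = 0.13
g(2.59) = 0.88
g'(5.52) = -0.64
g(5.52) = 1.39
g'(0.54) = -0.13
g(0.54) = 0.88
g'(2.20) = 0.05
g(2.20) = 0.84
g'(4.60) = 0.17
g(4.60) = 1.74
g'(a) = (-2*sin(a)*cos(a) + cos(a))*(sin(a) - 6)/(sin(a)^2 - sin(a) - 6)^2 + cos(a)/(sin(a)^2 - sin(a) - 6) = (12*sin(a) + cos(a)^2 - 13)*cos(a)/(sin(a) + cos(a)^2 + 5)^2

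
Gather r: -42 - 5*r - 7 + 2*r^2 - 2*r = 2*r^2 - 7*r - 49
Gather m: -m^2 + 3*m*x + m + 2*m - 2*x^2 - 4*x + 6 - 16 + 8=-m^2 + m*(3*x + 3) - 2*x^2 - 4*x - 2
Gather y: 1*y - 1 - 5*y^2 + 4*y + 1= -5*y^2 + 5*y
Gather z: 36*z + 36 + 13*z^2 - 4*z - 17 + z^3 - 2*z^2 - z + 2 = z^3 + 11*z^2 + 31*z + 21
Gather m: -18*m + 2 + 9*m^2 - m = 9*m^2 - 19*m + 2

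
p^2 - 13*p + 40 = (p - 8)*(p - 5)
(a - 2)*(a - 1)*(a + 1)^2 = a^4 - a^3 - 3*a^2 + a + 2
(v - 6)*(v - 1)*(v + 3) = v^3 - 4*v^2 - 15*v + 18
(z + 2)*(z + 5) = z^2 + 7*z + 10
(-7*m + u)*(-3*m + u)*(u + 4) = 21*m^2*u + 84*m^2 - 10*m*u^2 - 40*m*u + u^3 + 4*u^2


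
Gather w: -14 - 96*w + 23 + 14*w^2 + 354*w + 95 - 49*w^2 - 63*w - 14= -35*w^2 + 195*w + 90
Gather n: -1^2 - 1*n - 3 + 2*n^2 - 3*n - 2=2*n^2 - 4*n - 6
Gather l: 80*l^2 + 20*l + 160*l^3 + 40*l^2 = 160*l^3 + 120*l^2 + 20*l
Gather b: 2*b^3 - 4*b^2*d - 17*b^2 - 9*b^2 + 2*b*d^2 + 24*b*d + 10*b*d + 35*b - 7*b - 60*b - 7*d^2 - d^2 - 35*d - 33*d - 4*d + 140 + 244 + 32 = 2*b^3 + b^2*(-4*d - 26) + b*(2*d^2 + 34*d - 32) - 8*d^2 - 72*d + 416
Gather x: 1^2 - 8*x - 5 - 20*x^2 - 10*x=-20*x^2 - 18*x - 4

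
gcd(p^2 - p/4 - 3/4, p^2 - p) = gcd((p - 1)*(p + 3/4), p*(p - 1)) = p - 1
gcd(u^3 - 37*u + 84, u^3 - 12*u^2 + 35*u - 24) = u - 3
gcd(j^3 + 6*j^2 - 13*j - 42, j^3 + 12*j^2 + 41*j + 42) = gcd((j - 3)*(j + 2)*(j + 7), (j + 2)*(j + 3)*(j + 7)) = j^2 + 9*j + 14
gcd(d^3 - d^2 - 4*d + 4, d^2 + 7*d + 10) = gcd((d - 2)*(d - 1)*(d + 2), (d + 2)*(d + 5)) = d + 2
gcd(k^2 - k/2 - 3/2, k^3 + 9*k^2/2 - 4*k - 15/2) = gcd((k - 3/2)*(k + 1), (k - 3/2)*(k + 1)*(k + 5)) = k^2 - k/2 - 3/2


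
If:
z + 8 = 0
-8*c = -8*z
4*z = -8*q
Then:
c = -8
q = 4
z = -8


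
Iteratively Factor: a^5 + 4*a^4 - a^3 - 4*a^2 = (a - 1)*(a^4 + 5*a^3 + 4*a^2) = (a - 1)*(a + 1)*(a^3 + 4*a^2) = a*(a - 1)*(a + 1)*(a^2 + 4*a) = a*(a - 1)*(a + 1)*(a + 4)*(a)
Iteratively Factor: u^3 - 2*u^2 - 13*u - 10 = (u - 5)*(u^2 + 3*u + 2) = (u - 5)*(u + 2)*(u + 1)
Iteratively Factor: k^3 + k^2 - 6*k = (k)*(k^2 + k - 6) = k*(k + 3)*(k - 2)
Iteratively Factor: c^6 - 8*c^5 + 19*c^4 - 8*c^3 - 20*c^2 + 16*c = (c - 4)*(c^5 - 4*c^4 + 3*c^3 + 4*c^2 - 4*c) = c*(c - 4)*(c^4 - 4*c^3 + 3*c^2 + 4*c - 4) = c*(c - 4)*(c + 1)*(c^3 - 5*c^2 + 8*c - 4) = c*(c - 4)*(c - 2)*(c + 1)*(c^2 - 3*c + 2) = c*(c - 4)*(c - 2)*(c - 1)*(c + 1)*(c - 2)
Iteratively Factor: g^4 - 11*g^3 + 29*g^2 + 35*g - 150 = (g - 5)*(g^3 - 6*g^2 - g + 30) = (g - 5)*(g + 2)*(g^2 - 8*g + 15) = (g - 5)^2*(g + 2)*(g - 3)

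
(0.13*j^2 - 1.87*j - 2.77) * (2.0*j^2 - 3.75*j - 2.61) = 0.26*j^4 - 4.2275*j^3 + 1.1332*j^2 + 15.2682*j + 7.2297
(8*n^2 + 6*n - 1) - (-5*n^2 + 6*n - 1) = 13*n^2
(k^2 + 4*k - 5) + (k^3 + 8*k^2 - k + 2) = k^3 + 9*k^2 + 3*k - 3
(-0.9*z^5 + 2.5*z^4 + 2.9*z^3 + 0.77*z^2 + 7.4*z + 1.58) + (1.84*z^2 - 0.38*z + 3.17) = -0.9*z^5 + 2.5*z^4 + 2.9*z^3 + 2.61*z^2 + 7.02*z + 4.75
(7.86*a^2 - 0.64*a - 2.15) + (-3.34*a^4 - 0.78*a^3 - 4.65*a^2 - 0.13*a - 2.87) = -3.34*a^4 - 0.78*a^3 + 3.21*a^2 - 0.77*a - 5.02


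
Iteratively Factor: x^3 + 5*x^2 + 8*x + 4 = (x + 2)*(x^2 + 3*x + 2) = (x + 1)*(x + 2)*(x + 2)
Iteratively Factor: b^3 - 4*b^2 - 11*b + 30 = (b + 3)*(b^2 - 7*b + 10) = (b - 5)*(b + 3)*(b - 2)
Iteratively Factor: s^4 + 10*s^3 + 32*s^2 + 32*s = (s)*(s^3 + 10*s^2 + 32*s + 32) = s*(s + 4)*(s^2 + 6*s + 8) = s*(s + 4)^2*(s + 2)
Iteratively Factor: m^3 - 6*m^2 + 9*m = (m - 3)*(m^2 - 3*m) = (m - 3)^2*(m)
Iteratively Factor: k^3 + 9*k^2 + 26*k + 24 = (k + 3)*(k^2 + 6*k + 8) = (k + 3)*(k + 4)*(k + 2)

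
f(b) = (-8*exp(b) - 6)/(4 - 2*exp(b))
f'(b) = -8*exp(b)/(4 - 2*exp(b)) + 2*(-8*exp(b) - 6)*exp(b)/(4 - 2*exp(b))^2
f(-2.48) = -1.74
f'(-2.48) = -0.25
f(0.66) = -164.69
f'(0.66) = -5005.30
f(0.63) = -85.88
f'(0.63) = -1378.83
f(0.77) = 72.85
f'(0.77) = -930.74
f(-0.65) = -3.44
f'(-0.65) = -2.63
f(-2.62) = -1.71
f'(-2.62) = -0.22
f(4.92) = 4.08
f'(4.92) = -0.08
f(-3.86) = -1.56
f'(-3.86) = -0.06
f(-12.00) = -1.50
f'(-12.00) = 0.00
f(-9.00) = -1.50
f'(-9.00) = 0.00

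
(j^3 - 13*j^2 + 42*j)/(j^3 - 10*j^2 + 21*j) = (j - 6)/(j - 3)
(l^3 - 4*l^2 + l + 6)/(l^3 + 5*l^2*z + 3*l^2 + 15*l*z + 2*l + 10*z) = (l^2 - 5*l + 6)/(l^2 + 5*l*z + 2*l + 10*z)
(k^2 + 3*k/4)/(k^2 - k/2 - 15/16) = 4*k/(4*k - 5)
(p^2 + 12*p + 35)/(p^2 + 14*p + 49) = (p + 5)/(p + 7)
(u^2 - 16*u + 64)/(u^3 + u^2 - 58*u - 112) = (u - 8)/(u^2 + 9*u + 14)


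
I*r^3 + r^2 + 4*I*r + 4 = (r - 2*I)*(r + 2*I)*(I*r + 1)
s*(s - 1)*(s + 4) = s^3 + 3*s^2 - 4*s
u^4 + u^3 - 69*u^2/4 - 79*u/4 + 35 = (u - 4)*(u - 1)*(u + 5/2)*(u + 7/2)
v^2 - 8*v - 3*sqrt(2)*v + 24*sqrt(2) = (v - 8)*(v - 3*sqrt(2))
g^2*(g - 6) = g^3 - 6*g^2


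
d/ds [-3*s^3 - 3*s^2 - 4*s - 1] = -9*s^2 - 6*s - 4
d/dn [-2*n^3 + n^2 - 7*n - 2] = -6*n^2 + 2*n - 7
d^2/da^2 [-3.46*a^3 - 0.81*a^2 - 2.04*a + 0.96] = -20.76*a - 1.62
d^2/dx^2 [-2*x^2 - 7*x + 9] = -4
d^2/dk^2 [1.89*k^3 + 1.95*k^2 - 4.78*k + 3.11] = 11.34*k + 3.9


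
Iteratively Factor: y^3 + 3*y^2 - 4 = (y + 2)*(y^2 + y - 2) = (y - 1)*(y + 2)*(y + 2)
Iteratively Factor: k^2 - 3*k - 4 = (k + 1)*(k - 4)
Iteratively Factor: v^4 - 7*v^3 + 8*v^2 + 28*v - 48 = (v - 3)*(v^3 - 4*v^2 - 4*v + 16) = (v - 3)*(v + 2)*(v^2 - 6*v + 8) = (v - 4)*(v - 3)*(v + 2)*(v - 2)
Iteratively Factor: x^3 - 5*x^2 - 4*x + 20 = (x - 5)*(x^2 - 4) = (x - 5)*(x - 2)*(x + 2)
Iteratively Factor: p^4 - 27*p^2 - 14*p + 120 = (p - 5)*(p^3 + 5*p^2 - 2*p - 24) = (p - 5)*(p - 2)*(p^2 + 7*p + 12) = (p - 5)*(p - 2)*(p + 3)*(p + 4)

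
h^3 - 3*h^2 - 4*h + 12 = (h - 3)*(h - 2)*(h + 2)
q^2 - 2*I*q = q*(q - 2*I)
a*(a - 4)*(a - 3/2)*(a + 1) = a^4 - 9*a^3/2 + a^2/2 + 6*a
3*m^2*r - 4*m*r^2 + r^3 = r*(-3*m + r)*(-m + r)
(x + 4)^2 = x^2 + 8*x + 16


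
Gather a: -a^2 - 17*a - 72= -a^2 - 17*a - 72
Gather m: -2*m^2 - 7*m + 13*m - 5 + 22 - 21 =-2*m^2 + 6*m - 4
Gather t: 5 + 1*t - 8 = t - 3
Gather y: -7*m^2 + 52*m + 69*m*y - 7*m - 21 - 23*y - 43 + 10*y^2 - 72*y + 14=-7*m^2 + 45*m + 10*y^2 + y*(69*m - 95) - 50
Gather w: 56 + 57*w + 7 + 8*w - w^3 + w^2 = -w^3 + w^2 + 65*w + 63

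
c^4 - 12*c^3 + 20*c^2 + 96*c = c*(c - 8)*(c - 6)*(c + 2)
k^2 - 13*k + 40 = (k - 8)*(k - 5)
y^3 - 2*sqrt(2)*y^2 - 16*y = y*(y - 4*sqrt(2))*(y + 2*sqrt(2))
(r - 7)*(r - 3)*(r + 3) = r^3 - 7*r^2 - 9*r + 63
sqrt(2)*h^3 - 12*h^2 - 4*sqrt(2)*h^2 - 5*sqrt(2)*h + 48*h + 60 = (h - 5)*(h - 6*sqrt(2))*(sqrt(2)*h + sqrt(2))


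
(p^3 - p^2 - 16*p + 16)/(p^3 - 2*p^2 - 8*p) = (p^2 + 3*p - 4)/(p*(p + 2))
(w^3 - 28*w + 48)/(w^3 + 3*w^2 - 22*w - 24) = (w - 2)/(w + 1)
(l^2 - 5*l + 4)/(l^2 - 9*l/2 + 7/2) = 2*(l - 4)/(2*l - 7)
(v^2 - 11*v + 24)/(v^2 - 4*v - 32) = (v - 3)/(v + 4)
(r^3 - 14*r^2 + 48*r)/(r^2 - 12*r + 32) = r*(r - 6)/(r - 4)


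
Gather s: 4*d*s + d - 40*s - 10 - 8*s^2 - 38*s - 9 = d - 8*s^2 + s*(4*d - 78) - 19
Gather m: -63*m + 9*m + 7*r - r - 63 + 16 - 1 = -54*m + 6*r - 48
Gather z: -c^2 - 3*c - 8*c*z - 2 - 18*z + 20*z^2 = -c^2 - 3*c + 20*z^2 + z*(-8*c - 18) - 2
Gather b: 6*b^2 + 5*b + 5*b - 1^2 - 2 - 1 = 6*b^2 + 10*b - 4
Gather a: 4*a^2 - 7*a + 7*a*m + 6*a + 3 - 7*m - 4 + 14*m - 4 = 4*a^2 + a*(7*m - 1) + 7*m - 5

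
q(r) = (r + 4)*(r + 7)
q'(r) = 2*r + 11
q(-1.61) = 12.88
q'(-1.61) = 7.78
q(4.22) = 92.23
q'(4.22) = 19.44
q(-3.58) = 1.44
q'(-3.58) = 3.84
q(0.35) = 31.97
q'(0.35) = 11.70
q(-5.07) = -2.07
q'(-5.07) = 0.86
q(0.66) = 35.70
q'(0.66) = 12.32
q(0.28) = 31.16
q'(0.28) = 11.56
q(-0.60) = 21.76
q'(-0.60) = 9.80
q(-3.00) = 4.00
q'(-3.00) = 5.00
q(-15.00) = 88.00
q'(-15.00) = -19.00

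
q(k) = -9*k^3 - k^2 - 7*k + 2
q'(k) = -27*k^2 - 2*k - 7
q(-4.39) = 774.90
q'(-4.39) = -518.57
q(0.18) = 0.66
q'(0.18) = -8.23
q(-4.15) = 657.09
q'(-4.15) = -463.71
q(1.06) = -17.26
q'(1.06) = -39.46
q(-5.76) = 1729.07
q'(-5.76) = -891.28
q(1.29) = -28.01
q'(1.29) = -54.51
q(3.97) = -604.69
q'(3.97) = -440.48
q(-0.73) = 10.08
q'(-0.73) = -19.93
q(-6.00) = 1952.00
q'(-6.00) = -967.00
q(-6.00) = 1952.00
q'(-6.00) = -967.00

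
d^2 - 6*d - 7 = (d - 7)*(d + 1)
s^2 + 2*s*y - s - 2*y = (s - 1)*(s + 2*y)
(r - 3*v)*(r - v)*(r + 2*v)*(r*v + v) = r^4*v - 2*r^3*v^2 + r^3*v - 5*r^2*v^3 - 2*r^2*v^2 + 6*r*v^4 - 5*r*v^3 + 6*v^4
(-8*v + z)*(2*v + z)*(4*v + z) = -64*v^3 - 40*v^2*z - 2*v*z^2 + z^3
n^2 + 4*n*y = n*(n + 4*y)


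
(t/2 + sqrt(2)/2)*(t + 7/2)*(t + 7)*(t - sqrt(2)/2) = t^4/2 + sqrt(2)*t^3/4 + 21*t^3/4 + 21*sqrt(2)*t^2/8 + 47*t^2/4 - 21*t/4 + 49*sqrt(2)*t/8 - 49/4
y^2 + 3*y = y*(y + 3)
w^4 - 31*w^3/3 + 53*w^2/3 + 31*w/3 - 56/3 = (w - 8)*(w - 7/3)*(w - 1)*(w + 1)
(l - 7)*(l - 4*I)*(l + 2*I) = l^3 - 7*l^2 - 2*I*l^2 + 8*l + 14*I*l - 56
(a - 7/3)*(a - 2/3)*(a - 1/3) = a^3 - 10*a^2/3 + 23*a/9 - 14/27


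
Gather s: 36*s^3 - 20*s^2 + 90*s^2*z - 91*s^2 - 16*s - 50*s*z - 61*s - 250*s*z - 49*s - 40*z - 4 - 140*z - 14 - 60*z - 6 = 36*s^3 + s^2*(90*z - 111) + s*(-300*z - 126) - 240*z - 24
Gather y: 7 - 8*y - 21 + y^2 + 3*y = y^2 - 5*y - 14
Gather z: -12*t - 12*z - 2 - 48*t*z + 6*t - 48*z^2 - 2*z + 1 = -6*t - 48*z^2 + z*(-48*t - 14) - 1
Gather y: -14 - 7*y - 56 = -7*y - 70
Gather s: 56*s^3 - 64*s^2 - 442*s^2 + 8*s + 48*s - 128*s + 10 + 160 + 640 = 56*s^3 - 506*s^2 - 72*s + 810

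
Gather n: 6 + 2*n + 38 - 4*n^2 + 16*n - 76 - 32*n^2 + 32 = -36*n^2 + 18*n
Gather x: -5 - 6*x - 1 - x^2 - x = -x^2 - 7*x - 6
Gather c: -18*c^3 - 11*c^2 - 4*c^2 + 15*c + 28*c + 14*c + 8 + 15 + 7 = -18*c^3 - 15*c^2 + 57*c + 30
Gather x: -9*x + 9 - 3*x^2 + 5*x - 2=-3*x^2 - 4*x + 7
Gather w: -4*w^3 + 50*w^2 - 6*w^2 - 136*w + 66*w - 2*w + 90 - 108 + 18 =-4*w^3 + 44*w^2 - 72*w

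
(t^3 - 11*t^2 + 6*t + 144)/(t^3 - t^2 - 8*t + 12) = (t^2 - 14*t + 48)/(t^2 - 4*t + 4)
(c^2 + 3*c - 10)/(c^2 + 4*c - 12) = (c + 5)/(c + 6)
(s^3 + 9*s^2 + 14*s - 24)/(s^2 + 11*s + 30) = (s^2 + 3*s - 4)/(s + 5)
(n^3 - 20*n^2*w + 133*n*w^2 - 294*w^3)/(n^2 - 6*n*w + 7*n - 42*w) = (n^2 - 14*n*w + 49*w^2)/(n + 7)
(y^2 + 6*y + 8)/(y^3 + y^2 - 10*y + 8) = (y + 2)/(y^2 - 3*y + 2)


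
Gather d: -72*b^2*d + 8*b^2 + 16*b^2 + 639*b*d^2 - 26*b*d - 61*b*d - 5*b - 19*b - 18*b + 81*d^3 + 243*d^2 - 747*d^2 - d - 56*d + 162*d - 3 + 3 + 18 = 24*b^2 - 42*b + 81*d^3 + d^2*(639*b - 504) + d*(-72*b^2 - 87*b + 105) + 18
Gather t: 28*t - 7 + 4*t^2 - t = 4*t^2 + 27*t - 7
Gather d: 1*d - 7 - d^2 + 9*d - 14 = -d^2 + 10*d - 21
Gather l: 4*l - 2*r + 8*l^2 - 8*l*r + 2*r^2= 8*l^2 + l*(4 - 8*r) + 2*r^2 - 2*r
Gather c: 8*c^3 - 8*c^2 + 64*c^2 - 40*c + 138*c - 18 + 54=8*c^3 + 56*c^2 + 98*c + 36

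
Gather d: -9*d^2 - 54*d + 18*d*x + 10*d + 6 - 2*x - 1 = -9*d^2 + d*(18*x - 44) - 2*x + 5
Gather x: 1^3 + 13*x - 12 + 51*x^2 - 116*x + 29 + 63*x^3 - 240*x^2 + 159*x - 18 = 63*x^3 - 189*x^2 + 56*x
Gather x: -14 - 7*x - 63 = -7*x - 77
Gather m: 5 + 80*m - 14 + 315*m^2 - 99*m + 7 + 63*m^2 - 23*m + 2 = 378*m^2 - 42*m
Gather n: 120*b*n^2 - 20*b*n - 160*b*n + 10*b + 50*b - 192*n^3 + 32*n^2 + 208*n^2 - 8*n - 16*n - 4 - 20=60*b - 192*n^3 + n^2*(120*b + 240) + n*(-180*b - 24) - 24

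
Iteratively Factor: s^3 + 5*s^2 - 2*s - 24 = (s - 2)*(s^2 + 7*s + 12) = (s - 2)*(s + 3)*(s + 4)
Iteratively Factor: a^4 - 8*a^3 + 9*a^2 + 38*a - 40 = (a - 1)*(a^3 - 7*a^2 + 2*a + 40) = (a - 1)*(a + 2)*(a^2 - 9*a + 20) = (a - 4)*(a - 1)*(a + 2)*(a - 5)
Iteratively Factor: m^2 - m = (m)*(m - 1)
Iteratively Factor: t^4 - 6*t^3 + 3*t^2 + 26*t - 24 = (t + 2)*(t^3 - 8*t^2 + 19*t - 12) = (t - 4)*(t + 2)*(t^2 - 4*t + 3) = (t - 4)*(t - 3)*(t + 2)*(t - 1)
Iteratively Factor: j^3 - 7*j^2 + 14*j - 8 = (j - 2)*(j^2 - 5*j + 4) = (j - 4)*(j - 2)*(j - 1)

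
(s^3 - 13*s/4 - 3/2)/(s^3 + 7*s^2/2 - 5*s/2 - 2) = (s^2 - s/2 - 3)/(s^2 + 3*s - 4)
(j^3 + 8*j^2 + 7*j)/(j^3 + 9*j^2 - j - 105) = j*(j + 1)/(j^2 + 2*j - 15)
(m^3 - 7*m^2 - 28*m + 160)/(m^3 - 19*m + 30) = (m^2 - 12*m + 32)/(m^2 - 5*m + 6)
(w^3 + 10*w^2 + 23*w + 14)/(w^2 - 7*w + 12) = (w^3 + 10*w^2 + 23*w + 14)/(w^2 - 7*w + 12)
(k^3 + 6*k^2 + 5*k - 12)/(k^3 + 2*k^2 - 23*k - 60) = (k - 1)/(k - 5)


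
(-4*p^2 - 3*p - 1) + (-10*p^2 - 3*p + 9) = -14*p^2 - 6*p + 8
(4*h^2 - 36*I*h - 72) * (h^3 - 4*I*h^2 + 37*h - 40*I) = 4*h^5 - 52*I*h^4 - 68*h^3 - 1204*I*h^2 - 4104*h + 2880*I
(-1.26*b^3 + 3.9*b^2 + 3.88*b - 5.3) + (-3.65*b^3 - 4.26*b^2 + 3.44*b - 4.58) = -4.91*b^3 - 0.36*b^2 + 7.32*b - 9.88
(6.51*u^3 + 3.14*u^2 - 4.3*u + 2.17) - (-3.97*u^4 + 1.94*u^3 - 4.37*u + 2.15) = 3.97*u^4 + 4.57*u^3 + 3.14*u^2 + 0.0700000000000003*u + 0.02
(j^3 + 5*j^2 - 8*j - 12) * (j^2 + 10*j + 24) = j^5 + 15*j^4 + 66*j^3 + 28*j^2 - 312*j - 288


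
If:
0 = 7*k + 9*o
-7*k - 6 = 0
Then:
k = -6/7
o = 2/3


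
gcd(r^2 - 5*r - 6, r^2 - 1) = r + 1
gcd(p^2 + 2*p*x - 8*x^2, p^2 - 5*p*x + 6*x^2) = -p + 2*x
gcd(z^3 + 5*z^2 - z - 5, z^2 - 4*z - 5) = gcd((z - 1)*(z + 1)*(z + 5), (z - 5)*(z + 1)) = z + 1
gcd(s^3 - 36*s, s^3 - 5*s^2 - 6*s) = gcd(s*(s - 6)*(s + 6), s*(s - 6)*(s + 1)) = s^2 - 6*s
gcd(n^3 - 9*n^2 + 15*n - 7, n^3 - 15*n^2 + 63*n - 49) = n^2 - 8*n + 7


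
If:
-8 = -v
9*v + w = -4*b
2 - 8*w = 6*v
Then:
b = -265/16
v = 8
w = -23/4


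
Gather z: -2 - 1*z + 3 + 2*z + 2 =z + 3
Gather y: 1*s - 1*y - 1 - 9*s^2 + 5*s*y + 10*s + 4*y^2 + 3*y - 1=-9*s^2 + 11*s + 4*y^2 + y*(5*s + 2) - 2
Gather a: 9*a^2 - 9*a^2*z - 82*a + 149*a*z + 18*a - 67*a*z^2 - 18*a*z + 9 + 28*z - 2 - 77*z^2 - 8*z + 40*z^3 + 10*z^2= a^2*(9 - 9*z) + a*(-67*z^2 + 131*z - 64) + 40*z^3 - 67*z^2 + 20*z + 7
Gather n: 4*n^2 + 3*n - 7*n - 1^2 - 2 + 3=4*n^2 - 4*n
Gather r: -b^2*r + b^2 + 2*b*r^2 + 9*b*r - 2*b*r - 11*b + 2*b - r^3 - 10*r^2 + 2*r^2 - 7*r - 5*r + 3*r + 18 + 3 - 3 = b^2 - 9*b - r^3 + r^2*(2*b - 8) + r*(-b^2 + 7*b - 9) + 18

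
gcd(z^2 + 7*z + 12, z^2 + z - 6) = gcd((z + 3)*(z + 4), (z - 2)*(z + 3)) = z + 3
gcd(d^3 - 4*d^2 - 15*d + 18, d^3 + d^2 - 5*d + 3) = d^2 + 2*d - 3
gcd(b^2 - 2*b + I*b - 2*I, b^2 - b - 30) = 1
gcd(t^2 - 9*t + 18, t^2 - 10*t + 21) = t - 3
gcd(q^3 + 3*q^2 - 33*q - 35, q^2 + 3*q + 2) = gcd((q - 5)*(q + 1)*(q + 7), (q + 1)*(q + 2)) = q + 1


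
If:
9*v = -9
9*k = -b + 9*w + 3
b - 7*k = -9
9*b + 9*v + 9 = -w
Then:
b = -60/583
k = 741/583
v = -1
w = 540/583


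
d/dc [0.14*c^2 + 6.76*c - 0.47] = 0.28*c + 6.76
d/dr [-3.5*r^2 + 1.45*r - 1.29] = 1.45 - 7.0*r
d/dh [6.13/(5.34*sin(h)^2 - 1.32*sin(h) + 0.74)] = (8.0916 - 65.4684*sin(h))*cos(h)/(5.34*sin(h)^2 - 1.32*sin(h) + 0.74)^2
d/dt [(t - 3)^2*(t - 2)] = (t - 3)*(3*t - 7)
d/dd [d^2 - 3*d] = 2*d - 3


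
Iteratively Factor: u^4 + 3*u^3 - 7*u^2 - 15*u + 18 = (u - 1)*(u^3 + 4*u^2 - 3*u - 18) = (u - 1)*(u + 3)*(u^2 + u - 6) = (u - 1)*(u + 3)^2*(u - 2)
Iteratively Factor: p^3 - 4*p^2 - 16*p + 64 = (p + 4)*(p^2 - 8*p + 16) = (p - 4)*(p + 4)*(p - 4)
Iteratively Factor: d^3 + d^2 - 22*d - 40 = (d + 2)*(d^2 - d - 20) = (d + 2)*(d + 4)*(d - 5)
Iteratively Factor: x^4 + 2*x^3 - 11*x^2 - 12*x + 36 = (x - 2)*(x^3 + 4*x^2 - 3*x - 18) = (x - 2)*(x + 3)*(x^2 + x - 6) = (x - 2)^2*(x + 3)*(x + 3)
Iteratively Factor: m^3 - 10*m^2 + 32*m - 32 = (m - 4)*(m^2 - 6*m + 8) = (m - 4)^2*(m - 2)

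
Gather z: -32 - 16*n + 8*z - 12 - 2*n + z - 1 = -18*n + 9*z - 45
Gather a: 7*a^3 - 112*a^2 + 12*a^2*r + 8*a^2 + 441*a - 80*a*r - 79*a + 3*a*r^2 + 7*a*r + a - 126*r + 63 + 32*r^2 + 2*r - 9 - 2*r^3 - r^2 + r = 7*a^3 + a^2*(12*r - 104) + a*(3*r^2 - 73*r + 363) - 2*r^3 + 31*r^2 - 123*r + 54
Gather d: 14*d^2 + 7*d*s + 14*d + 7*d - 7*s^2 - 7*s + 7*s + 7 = 14*d^2 + d*(7*s + 21) - 7*s^2 + 7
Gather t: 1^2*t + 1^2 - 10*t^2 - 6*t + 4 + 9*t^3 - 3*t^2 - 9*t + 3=9*t^3 - 13*t^2 - 14*t + 8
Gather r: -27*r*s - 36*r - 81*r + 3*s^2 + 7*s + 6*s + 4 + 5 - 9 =r*(-27*s - 117) + 3*s^2 + 13*s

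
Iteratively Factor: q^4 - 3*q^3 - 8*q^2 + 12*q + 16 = (q + 2)*(q^3 - 5*q^2 + 2*q + 8) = (q - 2)*(q + 2)*(q^2 - 3*q - 4) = (q - 2)*(q + 1)*(q + 2)*(q - 4)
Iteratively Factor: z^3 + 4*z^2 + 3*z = (z + 3)*(z^2 + z) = (z + 1)*(z + 3)*(z)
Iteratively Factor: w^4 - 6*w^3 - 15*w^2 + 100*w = (w + 4)*(w^3 - 10*w^2 + 25*w) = (w - 5)*(w + 4)*(w^2 - 5*w) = w*(w - 5)*(w + 4)*(w - 5)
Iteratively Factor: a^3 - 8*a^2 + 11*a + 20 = (a + 1)*(a^2 - 9*a + 20) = (a - 5)*(a + 1)*(a - 4)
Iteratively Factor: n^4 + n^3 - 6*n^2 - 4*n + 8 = (n - 2)*(n^3 + 3*n^2 - 4) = (n - 2)*(n - 1)*(n^2 + 4*n + 4) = (n - 2)*(n - 1)*(n + 2)*(n + 2)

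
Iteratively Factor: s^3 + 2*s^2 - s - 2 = (s + 2)*(s^2 - 1) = (s - 1)*(s + 2)*(s + 1)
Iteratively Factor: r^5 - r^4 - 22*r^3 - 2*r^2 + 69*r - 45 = (r + 3)*(r^4 - 4*r^3 - 10*r^2 + 28*r - 15) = (r - 1)*(r + 3)*(r^3 - 3*r^2 - 13*r + 15) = (r - 1)^2*(r + 3)*(r^2 - 2*r - 15) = (r - 1)^2*(r + 3)^2*(r - 5)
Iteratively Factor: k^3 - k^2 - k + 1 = (k + 1)*(k^2 - 2*k + 1) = (k - 1)*(k + 1)*(k - 1)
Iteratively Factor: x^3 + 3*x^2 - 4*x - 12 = (x + 2)*(x^2 + x - 6) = (x - 2)*(x + 2)*(x + 3)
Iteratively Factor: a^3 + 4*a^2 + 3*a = (a + 1)*(a^2 + 3*a) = a*(a + 1)*(a + 3)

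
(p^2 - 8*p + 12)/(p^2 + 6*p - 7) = (p^2 - 8*p + 12)/(p^2 + 6*p - 7)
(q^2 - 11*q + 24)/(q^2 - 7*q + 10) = (q^2 - 11*q + 24)/(q^2 - 7*q + 10)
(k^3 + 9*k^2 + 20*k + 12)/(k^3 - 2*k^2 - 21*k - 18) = (k^2 + 8*k + 12)/(k^2 - 3*k - 18)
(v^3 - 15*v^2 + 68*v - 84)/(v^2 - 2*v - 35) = (v^2 - 8*v + 12)/(v + 5)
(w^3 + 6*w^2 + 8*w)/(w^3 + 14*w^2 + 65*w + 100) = w*(w + 2)/(w^2 + 10*w + 25)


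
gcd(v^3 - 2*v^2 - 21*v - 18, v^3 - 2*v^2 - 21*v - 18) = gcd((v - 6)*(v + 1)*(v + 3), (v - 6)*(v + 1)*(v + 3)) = v^3 - 2*v^2 - 21*v - 18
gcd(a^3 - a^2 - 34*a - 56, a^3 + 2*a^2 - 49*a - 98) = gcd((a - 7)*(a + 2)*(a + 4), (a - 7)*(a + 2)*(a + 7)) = a^2 - 5*a - 14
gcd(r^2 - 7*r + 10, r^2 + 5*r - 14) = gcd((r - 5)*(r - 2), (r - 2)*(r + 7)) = r - 2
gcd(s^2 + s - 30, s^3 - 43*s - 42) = s + 6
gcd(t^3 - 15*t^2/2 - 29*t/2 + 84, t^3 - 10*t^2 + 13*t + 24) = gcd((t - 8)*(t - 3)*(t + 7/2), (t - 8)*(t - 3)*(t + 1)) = t^2 - 11*t + 24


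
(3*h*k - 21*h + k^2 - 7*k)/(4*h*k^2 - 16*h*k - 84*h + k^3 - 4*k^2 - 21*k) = (3*h + k)/(4*h*k + 12*h + k^2 + 3*k)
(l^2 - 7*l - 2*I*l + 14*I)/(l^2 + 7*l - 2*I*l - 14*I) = (l - 7)/(l + 7)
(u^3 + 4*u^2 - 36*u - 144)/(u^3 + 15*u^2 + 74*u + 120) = (u - 6)/(u + 5)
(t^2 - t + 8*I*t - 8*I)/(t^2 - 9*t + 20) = (t^2 - t + 8*I*t - 8*I)/(t^2 - 9*t + 20)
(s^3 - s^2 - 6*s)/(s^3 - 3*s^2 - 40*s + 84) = s*(s^2 - s - 6)/(s^3 - 3*s^2 - 40*s + 84)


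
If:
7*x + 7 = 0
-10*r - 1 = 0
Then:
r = -1/10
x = -1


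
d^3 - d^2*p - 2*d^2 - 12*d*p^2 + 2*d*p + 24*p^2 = (d - 2)*(d - 4*p)*(d + 3*p)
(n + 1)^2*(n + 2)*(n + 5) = n^4 + 9*n^3 + 25*n^2 + 27*n + 10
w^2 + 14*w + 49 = (w + 7)^2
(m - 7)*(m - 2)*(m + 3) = m^3 - 6*m^2 - 13*m + 42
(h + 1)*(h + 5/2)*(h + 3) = h^3 + 13*h^2/2 + 13*h + 15/2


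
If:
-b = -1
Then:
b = 1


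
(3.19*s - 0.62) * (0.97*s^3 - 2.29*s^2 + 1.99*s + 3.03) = 3.0943*s^4 - 7.9065*s^3 + 7.7679*s^2 + 8.4319*s - 1.8786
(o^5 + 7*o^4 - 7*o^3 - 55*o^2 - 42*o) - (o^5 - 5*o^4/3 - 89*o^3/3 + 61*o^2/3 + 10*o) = 26*o^4/3 + 68*o^3/3 - 226*o^2/3 - 52*o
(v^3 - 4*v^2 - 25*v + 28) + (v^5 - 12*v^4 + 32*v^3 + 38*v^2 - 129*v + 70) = v^5 - 12*v^4 + 33*v^3 + 34*v^2 - 154*v + 98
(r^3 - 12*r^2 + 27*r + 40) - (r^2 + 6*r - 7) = r^3 - 13*r^2 + 21*r + 47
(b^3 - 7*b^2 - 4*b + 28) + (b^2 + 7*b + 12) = b^3 - 6*b^2 + 3*b + 40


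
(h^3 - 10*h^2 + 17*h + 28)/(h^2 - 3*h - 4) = h - 7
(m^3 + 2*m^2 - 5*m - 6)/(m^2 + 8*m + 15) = (m^2 - m - 2)/(m + 5)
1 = 1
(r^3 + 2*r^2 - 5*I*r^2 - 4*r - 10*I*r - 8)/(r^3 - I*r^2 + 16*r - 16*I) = (r + 2)/(r + 4*I)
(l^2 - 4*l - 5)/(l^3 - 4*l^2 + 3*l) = (l^2 - 4*l - 5)/(l*(l^2 - 4*l + 3))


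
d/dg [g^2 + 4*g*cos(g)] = -4*g*sin(g) + 2*g + 4*cos(g)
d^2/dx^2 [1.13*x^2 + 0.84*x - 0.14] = 2.26000000000000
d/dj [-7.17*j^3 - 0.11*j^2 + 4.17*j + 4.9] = -21.51*j^2 - 0.22*j + 4.17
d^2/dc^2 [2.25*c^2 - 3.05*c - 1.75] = 4.50000000000000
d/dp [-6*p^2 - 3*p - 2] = -12*p - 3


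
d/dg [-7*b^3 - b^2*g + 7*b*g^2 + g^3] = -b^2 + 14*b*g + 3*g^2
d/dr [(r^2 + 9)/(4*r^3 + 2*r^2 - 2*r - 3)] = 2*(-2*r^4 - 55*r^2 - 21*r + 9)/(16*r^6 + 16*r^5 - 12*r^4 - 32*r^3 - 8*r^2 + 12*r + 9)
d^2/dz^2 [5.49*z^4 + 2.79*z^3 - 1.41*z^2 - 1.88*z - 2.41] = 65.88*z^2 + 16.74*z - 2.82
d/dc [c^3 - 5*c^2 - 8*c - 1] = 3*c^2 - 10*c - 8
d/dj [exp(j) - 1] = exp(j)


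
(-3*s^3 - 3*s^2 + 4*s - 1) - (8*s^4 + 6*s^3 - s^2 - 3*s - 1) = -8*s^4 - 9*s^3 - 2*s^2 + 7*s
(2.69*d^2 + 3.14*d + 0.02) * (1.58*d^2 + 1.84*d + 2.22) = 4.2502*d^4 + 9.9108*d^3 + 11.781*d^2 + 7.0076*d + 0.0444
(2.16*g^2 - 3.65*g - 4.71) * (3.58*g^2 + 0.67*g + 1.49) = 7.7328*g^4 - 11.6198*g^3 - 16.0889*g^2 - 8.5942*g - 7.0179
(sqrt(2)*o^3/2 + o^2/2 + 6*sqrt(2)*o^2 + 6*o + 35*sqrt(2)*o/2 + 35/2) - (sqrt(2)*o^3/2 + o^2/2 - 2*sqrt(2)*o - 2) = 6*sqrt(2)*o^2 + 6*o + 39*sqrt(2)*o/2 + 39/2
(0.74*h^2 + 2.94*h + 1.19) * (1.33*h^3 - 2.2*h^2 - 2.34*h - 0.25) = 0.9842*h^5 + 2.2822*h^4 - 6.6169*h^3 - 9.6826*h^2 - 3.5196*h - 0.2975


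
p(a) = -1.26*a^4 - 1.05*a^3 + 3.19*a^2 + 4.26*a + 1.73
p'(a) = -5.04*a^3 - 3.15*a^2 + 6.38*a + 4.26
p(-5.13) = -667.07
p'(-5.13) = 569.06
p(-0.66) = 0.37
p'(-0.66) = 0.13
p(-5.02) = -606.61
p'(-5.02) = 530.44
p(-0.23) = 0.93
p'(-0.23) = 2.69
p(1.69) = 2.69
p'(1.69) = -18.28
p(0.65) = 5.33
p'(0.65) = 5.69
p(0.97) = 6.79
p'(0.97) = 2.88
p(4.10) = -355.59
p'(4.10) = -369.90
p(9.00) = -8733.85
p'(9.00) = -3867.63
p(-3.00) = -56.05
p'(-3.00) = 92.85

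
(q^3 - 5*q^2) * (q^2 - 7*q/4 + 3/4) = q^5 - 27*q^4/4 + 19*q^3/2 - 15*q^2/4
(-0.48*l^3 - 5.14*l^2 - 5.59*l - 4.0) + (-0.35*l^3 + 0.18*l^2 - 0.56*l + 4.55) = -0.83*l^3 - 4.96*l^2 - 6.15*l + 0.55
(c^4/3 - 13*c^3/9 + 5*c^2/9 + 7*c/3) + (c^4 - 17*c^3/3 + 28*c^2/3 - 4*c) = 4*c^4/3 - 64*c^3/9 + 89*c^2/9 - 5*c/3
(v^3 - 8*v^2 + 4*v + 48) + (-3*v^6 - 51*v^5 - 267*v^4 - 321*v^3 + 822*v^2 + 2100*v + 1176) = -3*v^6 - 51*v^5 - 267*v^4 - 320*v^3 + 814*v^2 + 2104*v + 1224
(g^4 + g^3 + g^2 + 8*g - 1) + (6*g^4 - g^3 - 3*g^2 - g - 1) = 7*g^4 - 2*g^2 + 7*g - 2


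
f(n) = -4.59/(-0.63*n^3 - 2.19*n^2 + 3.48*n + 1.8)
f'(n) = -4.59*(1.89*n^2 + 4.38*n - 3.48)/(-0.63*n^3 - 2.19*n^2 + 3.48*n + 1.8)^2 = (-8.6751*n^2 - 20.1042*n + 15.9732)/(0.63*n^3 + 2.19*n^2 - 3.48*n - 1.8)^2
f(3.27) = 0.14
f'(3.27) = -0.14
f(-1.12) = 1.16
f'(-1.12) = 1.76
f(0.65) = -1.55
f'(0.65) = -0.09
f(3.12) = 0.17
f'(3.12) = -0.17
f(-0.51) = 9.96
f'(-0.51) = 112.86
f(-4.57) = -15.93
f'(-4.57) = -882.95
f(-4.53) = 13.48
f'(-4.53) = -611.91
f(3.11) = 0.17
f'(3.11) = -0.17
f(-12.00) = -0.01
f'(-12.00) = -0.00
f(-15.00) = -0.00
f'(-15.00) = -0.00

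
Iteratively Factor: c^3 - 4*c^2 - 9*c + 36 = (c - 3)*(c^2 - c - 12) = (c - 3)*(c + 3)*(c - 4)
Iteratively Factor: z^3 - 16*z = (z - 4)*(z^2 + 4*z) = z*(z - 4)*(z + 4)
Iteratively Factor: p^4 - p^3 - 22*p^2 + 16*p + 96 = (p - 3)*(p^3 + 2*p^2 - 16*p - 32) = (p - 3)*(p + 2)*(p^2 - 16) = (p - 4)*(p - 3)*(p + 2)*(p + 4)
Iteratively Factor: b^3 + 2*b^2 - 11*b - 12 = (b + 4)*(b^2 - 2*b - 3) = (b + 1)*(b + 4)*(b - 3)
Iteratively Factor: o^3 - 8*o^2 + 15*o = (o)*(o^2 - 8*o + 15) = o*(o - 3)*(o - 5)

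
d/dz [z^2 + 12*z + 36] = 2*z + 12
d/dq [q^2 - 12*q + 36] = 2*q - 12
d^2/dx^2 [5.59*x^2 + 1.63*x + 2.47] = 11.1800000000000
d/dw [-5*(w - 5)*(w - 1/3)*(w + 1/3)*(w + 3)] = -20*w^3 + 30*w^2 + 1360*w/9 - 10/9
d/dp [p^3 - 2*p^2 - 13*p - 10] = 3*p^2 - 4*p - 13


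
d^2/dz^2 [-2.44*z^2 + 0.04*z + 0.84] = -4.88000000000000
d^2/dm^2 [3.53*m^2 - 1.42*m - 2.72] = 7.06000000000000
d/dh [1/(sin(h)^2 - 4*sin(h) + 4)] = -2*cos(h)/(sin(h) - 2)^3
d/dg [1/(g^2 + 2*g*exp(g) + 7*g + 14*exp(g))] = (-2*g*exp(g) - 2*g - 16*exp(g) - 7)/(g^2 + 2*g*exp(g) + 7*g + 14*exp(g))^2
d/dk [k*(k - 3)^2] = 3*(k - 3)*(k - 1)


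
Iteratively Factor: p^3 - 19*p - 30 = (p - 5)*(p^2 + 5*p + 6) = (p - 5)*(p + 2)*(p + 3)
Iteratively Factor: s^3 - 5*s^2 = (s - 5)*(s^2) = s*(s - 5)*(s)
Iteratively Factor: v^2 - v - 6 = (v + 2)*(v - 3)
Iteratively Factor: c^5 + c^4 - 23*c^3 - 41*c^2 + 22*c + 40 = (c + 1)*(c^4 - 23*c^2 - 18*c + 40) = (c - 5)*(c + 1)*(c^3 + 5*c^2 + 2*c - 8) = (c - 5)*(c - 1)*(c + 1)*(c^2 + 6*c + 8) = (c - 5)*(c - 1)*(c + 1)*(c + 2)*(c + 4)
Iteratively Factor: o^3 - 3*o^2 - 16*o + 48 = (o - 3)*(o^2 - 16) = (o - 3)*(o + 4)*(o - 4)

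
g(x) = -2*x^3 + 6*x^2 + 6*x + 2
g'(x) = -6*x^2 + 12*x + 6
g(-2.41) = 50.38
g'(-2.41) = -57.77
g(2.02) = 22.12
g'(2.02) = 5.76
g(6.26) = -215.94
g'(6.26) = -154.01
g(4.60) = -38.11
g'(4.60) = -65.76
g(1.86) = 21.05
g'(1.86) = 7.56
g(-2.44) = 52.14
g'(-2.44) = -59.00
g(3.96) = -4.35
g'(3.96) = -40.57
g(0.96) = 11.52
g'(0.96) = 11.99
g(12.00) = -2518.00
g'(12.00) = -714.00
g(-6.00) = 614.00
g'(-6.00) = -282.00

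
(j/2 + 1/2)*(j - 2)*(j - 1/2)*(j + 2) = j^4/2 + j^3/4 - 9*j^2/4 - j + 1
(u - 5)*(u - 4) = u^2 - 9*u + 20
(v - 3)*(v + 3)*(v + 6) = v^3 + 6*v^2 - 9*v - 54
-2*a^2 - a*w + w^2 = (-2*a + w)*(a + w)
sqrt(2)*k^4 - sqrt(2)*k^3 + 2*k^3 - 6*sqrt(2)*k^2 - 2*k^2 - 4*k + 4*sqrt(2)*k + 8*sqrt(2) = (k - 2)*(k - sqrt(2))*(k + 2*sqrt(2))*(sqrt(2)*k + sqrt(2))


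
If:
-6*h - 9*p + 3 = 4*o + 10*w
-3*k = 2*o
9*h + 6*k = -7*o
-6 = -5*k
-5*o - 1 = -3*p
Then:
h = 3/5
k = 6/5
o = -9/5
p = -8/3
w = 153/50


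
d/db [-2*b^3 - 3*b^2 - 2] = 6*b*(-b - 1)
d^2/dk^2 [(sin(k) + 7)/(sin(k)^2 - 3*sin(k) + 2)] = (-sin(k)^4 - 32*sin(k)^3 + 45*sin(k)^2 + 74*sin(k) - 110)/((sin(k) - 2)^3*(sin(k) - 1)^2)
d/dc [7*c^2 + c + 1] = 14*c + 1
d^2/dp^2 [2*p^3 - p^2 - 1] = 12*p - 2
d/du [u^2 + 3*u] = 2*u + 3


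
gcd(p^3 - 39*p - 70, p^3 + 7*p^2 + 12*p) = 1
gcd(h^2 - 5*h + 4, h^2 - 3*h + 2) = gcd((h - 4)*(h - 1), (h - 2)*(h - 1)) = h - 1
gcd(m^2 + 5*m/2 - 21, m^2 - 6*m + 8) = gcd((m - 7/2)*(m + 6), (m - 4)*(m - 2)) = 1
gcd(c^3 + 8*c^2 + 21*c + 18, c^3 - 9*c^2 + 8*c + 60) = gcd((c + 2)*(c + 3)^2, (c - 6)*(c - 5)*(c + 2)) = c + 2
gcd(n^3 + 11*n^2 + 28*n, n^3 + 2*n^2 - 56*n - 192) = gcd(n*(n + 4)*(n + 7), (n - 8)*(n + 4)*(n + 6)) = n + 4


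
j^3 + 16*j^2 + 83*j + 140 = (j + 4)*(j + 5)*(j + 7)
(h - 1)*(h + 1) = h^2 - 1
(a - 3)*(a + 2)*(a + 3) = a^3 + 2*a^2 - 9*a - 18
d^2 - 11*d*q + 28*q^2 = (d - 7*q)*(d - 4*q)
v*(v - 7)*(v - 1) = v^3 - 8*v^2 + 7*v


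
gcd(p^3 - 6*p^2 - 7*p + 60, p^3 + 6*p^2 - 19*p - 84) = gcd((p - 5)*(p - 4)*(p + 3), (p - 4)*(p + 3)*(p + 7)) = p^2 - p - 12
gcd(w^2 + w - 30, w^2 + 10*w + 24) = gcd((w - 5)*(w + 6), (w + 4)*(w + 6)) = w + 6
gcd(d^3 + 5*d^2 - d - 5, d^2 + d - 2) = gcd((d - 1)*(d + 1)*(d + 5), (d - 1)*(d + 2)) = d - 1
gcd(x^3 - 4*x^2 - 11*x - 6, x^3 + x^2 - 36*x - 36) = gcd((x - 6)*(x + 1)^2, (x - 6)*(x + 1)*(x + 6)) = x^2 - 5*x - 6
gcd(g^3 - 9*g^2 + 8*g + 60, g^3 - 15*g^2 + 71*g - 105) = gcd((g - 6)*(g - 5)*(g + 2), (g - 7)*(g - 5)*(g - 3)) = g - 5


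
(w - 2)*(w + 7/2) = w^2 + 3*w/2 - 7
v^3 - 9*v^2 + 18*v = v*(v - 6)*(v - 3)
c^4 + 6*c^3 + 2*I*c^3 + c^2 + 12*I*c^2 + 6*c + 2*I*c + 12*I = (c + 6)*(c - I)*(c + I)*(c + 2*I)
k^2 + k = k*(k + 1)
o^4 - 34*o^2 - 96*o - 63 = (o - 7)*(o + 1)*(o + 3)^2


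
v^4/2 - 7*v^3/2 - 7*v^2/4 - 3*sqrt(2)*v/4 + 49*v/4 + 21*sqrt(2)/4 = (v/2 + sqrt(2)/2)*(v - 7)*(v - 3*sqrt(2)/2)*(v + sqrt(2)/2)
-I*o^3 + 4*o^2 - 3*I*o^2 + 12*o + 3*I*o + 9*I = (o + 3)*(o + 3*I)*(-I*o + 1)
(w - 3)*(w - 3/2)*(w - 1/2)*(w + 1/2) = w^4 - 9*w^3/2 + 17*w^2/4 + 9*w/8 - 9/8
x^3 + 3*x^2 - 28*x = x*(x - 4)*(x + 7)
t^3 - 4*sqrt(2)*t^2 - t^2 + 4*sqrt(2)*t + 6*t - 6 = (t - 1)*(t - 3*sqrt(2))*(t - sqrt(2))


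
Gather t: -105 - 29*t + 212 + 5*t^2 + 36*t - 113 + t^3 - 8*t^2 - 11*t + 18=t^3 - 3*t^2 - 4*t + 12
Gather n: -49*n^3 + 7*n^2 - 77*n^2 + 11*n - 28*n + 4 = -49*n^3 - 70*n^2 - 17*n + 4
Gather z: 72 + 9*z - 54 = 9*z + 18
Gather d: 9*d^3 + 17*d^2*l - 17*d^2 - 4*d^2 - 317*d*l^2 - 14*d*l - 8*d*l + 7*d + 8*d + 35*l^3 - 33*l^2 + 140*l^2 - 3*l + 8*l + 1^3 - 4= 9*d^3 + d^2*(17*l - 21) + d*(-317*l^2 - 22*l + 15) + 35*l^3 + 107*l^2 + 5*l - 3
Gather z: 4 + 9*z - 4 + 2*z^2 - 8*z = 2*z^2 + z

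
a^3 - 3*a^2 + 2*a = a*(a - 2)*(a - 1)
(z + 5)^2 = z^2 + 10*z + 25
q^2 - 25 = (q - 5)*(q + 5)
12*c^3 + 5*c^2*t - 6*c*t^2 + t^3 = (-4*c + t)*(-3*c + t)*(c + t)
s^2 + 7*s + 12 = (s + 3)*(s + 4)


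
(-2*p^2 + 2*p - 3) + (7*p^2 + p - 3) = 5*p^2 + 3*p - 6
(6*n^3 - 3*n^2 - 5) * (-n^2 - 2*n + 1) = -6*n^5 - 9*n^4 + 12*n^3 + 2*n^2 + 10*n - 5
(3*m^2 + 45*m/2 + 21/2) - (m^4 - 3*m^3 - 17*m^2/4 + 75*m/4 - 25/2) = -m^4 + 3*m^3 + 29*m^2/4 + 15*m/4 + 23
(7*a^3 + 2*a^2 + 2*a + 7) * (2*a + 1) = 14*a^4 + 11*a^3 + 6*a^2 + 16*a + 7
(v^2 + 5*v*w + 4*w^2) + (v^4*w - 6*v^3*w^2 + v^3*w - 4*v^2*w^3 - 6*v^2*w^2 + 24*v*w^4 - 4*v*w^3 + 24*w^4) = v^4*w - 6*v^3*w^2 + v^3*w - 4*v^2*w^3 - 6*v^2*w^2 + v^2 + 24*v*w^4 - 4*v*w^3 + 5*v*w + 24*w^4 + 4*w^2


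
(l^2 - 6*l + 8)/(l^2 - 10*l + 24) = (l - 2)/(l - 6)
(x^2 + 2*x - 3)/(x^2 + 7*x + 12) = (x - 1)/(x + 4)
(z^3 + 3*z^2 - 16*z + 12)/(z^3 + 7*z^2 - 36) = (z - 1)/(z + 3)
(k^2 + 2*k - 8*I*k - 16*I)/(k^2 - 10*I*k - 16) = (k + 2)/(k - 2*I)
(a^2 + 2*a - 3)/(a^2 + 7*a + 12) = (a - 1)/(a + 4)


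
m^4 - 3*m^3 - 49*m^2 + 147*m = m*(m - 7)*(m - 3)*(m + 7)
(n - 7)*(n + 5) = n^2 - 2*n - 35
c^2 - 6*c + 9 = (c - 3)^2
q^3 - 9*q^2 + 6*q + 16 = (q - 8)*(q - 2)*(q + 1)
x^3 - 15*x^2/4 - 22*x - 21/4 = (x - 7)*(x + 1/4)*(x + 3)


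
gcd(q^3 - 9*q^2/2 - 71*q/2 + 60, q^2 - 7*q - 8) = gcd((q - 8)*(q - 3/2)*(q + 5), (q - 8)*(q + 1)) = q - 8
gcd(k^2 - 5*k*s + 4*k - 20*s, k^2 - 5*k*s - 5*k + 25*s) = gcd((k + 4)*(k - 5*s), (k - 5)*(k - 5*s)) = -k + 5*s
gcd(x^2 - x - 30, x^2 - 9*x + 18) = x - 6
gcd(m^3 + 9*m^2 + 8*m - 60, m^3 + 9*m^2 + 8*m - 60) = m^3 + 9*m^2 + 8*m - 60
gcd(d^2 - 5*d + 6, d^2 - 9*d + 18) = d - 3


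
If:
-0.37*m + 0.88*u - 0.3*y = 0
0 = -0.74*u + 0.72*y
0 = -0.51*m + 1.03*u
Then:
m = 0.00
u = 0.00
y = 0.00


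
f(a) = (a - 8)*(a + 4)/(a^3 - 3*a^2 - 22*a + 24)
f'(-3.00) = -0.08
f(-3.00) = -0.31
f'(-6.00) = -0.03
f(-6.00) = -0.17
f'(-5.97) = -0.03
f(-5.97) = -0.17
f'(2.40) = -0.68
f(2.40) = 1.11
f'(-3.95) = -0.05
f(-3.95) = -0.24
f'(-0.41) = -0.69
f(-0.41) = -0.93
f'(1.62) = -3.62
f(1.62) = 2.35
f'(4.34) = 0.02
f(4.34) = 0.66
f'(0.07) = -1.61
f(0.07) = -1.44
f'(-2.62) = -0.10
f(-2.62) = -0.34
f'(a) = (a - 8)*(a + 4)*(-3*a^2 + 6*a + 22)/(a^3 - 3*a^2 - 22*a + 24)^2 + (a - 8)/(a^3 - 3*a^2 - 22*a + 24) + (a + 4)/(a^3 - 3*a^2 - 22*a + 24)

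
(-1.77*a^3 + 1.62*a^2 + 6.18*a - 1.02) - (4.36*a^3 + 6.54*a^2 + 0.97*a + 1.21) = -6.13*a^3 - 4.92*a^2 + 5.21*a - 2.23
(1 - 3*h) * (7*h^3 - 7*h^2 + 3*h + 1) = -21*h^4 + 28*h^3 - 16*h^2 + 1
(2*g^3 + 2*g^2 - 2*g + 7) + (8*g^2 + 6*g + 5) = 2*g^3 + 10*g^2 + 4*g + 12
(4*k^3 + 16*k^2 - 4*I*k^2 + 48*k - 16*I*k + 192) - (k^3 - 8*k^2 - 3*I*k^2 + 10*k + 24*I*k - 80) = 3*k^3 + 24*k^2 - I*k^2 + 38*k - 40*I*k + 272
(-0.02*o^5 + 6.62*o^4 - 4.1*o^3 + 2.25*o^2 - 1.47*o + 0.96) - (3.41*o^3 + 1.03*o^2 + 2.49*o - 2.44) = -0.02*o^5 + 6.62*o^4 - 7.51*o^3 + 1.22*o^2 - 3.96*o + 3.4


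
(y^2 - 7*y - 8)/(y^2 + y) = (y - 8)/y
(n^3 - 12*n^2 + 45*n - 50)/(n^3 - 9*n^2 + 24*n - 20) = (n - 5)/(n - 2)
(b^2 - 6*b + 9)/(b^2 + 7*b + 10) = (b^2 - 6*b + 9)/(b^2 + 7*b + 10)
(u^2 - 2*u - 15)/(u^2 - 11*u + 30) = (u + 3)/(u - 6)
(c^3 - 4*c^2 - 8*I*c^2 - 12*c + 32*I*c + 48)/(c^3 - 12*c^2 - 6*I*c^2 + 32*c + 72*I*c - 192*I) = (c - 2*I)/(c - 8)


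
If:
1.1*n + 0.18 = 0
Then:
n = -0.16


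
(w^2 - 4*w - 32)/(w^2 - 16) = (w - 8)/(w - 4)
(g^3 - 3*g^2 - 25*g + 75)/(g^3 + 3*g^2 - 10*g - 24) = (g^2 - 25)/(g^2 + 6*g + 8)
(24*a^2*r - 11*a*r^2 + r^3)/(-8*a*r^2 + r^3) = (-3*a + r)/r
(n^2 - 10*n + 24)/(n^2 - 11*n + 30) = (n - 4)/(n - 5)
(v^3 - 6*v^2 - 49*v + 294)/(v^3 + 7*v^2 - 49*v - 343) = (v - 6)/(v + 7)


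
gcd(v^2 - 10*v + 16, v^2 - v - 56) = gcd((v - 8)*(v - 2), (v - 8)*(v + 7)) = v - 8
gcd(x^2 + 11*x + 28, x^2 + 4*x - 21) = x + 7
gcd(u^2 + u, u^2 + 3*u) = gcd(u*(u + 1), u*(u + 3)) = u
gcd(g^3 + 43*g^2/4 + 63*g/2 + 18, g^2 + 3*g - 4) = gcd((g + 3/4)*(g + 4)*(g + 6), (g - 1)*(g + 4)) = g + 4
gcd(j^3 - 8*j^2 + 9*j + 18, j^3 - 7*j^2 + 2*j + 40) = 1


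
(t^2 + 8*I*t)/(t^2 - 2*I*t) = (t + 8*I)/(t - 2*I)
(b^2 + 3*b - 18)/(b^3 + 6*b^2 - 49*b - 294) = (b - 3)/(b^2 - 49)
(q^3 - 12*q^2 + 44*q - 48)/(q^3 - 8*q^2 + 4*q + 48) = (q - 2)/(q + 2)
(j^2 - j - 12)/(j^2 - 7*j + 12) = (j + 3)/(j - 3)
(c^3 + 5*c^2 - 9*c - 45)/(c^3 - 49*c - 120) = (c - 3)/(c - 8)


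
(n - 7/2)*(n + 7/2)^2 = n^3 + 7*n^2/2 - 49*n/4 - 343/8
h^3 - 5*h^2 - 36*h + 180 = (h - 6)*(h - 5)*(h + 6)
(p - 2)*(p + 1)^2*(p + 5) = p^4 + 5*p^3 - 3*p^2 - 17*p - 10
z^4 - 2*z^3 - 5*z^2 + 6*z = z*(z - 3)*(z - 1)*(z + 2)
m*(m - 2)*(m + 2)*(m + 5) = m^4 + 5*m^3 - 4*m^2 - 20*m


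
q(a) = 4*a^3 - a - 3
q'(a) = 12*a^2 - 1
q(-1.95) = -30.71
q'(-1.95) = 44.63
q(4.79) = 431.82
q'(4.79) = 274.33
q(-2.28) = -48.13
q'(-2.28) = 61.38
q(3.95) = 239.57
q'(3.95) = 186.23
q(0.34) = -3.18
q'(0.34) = 0.39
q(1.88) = 21.70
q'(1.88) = 41.41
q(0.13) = -3.12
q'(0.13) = -0.80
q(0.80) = -1.75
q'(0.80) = 6.68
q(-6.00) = -861.00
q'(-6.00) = 431.00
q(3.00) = 102.00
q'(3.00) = 107.00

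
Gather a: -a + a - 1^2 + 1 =0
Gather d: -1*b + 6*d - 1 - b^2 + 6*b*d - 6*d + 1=-b^2 + 6*b*d - b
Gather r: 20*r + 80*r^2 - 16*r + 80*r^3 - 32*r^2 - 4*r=80*r^3 + 48*r^2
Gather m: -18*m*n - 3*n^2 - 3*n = -18*m*n - 3*n^2 - 3*n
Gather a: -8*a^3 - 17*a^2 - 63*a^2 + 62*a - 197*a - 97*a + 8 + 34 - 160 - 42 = -8*a^3 - 80*a^2 - 232*a - 160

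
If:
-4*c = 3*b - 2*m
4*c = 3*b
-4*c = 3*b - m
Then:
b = 0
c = 0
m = 0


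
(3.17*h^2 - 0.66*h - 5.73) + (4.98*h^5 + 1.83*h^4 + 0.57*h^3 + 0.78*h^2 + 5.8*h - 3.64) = 4.98*h^5 + 1.83*h^4 + 0.57*h^3 + 3.95*h^2 + 5.14*h - 9.37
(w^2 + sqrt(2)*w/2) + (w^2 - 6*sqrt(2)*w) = 2*w^2 - 11*sqrt(2)*w/2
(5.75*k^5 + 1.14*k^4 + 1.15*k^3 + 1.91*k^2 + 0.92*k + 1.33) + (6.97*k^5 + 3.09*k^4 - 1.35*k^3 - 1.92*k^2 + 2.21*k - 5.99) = 12.72*k^5 + 4.23*k^4 - 0.2*k^3 - 0.01*k^2 + 3.13*k - 4.66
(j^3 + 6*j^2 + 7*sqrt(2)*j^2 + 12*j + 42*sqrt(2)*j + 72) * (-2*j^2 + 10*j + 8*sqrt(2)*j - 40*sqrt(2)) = -2*j^5 - 6*sqrt(2)*j^4 - 2*j^4 - 6*sqrt(2)*j^3 + 148*j^3 + 88*j^2 + 276*sqrt(2)*j^2 - 2640*j + 96*sqrt(2)*j - 2880*sqrt(2)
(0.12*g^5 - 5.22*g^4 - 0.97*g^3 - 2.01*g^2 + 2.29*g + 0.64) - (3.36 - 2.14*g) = 0.12*g^5 - 5.22*g^4 - 0.97*g^3 - 2.01*g^2 + 4.43*g - 2.72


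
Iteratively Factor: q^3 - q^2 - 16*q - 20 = (q - 5)*(q^2 + 4*q + 4) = (q - 5)*(q + 2)*(q + 2)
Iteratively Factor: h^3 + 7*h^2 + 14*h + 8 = (h + 2)*(h^2 + 5*h + 4) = (h + 1)*(h + 2)*(h + 4)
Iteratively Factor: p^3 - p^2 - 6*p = (p)*(p^2 - p - 6) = p*(p - 3)*(p + 2)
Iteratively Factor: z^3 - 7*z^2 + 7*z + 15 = (z + 1)*(z^2 - 8*z + 15) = (z - 5)*(z + 1)*(z - 3)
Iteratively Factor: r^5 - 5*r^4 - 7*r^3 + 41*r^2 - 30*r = (r - 5)*(r^4 - 7*r^2 + 6*r) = r*(r - 5)*(r^3 - 7*r + 6) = r*(r - 5)*(r - 2)*(r^2 + 2*r - 3) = r*(r - 5)*(r - 2)*(r - 1)*(r + 3)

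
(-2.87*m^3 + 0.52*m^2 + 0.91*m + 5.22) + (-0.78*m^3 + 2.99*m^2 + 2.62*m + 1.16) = -3.65*m^3 + 3.51*m^2 + 3.53*m + 6.38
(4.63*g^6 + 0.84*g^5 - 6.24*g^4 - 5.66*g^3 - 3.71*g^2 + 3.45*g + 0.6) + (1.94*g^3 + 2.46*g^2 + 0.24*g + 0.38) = 4.63*g^6 + 0.84*g^5 - 6.24*g^4 - 3.72*g^3 - 1.25*g^2 + 3.69*g + 0.98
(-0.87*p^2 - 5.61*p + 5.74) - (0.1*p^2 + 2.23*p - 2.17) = -0.97*p^2 - 7.84*p + 7.91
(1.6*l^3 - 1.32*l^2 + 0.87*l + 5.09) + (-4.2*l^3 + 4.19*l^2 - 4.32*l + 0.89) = -2.6*l^3 + 2.87*l^2 - 3.45*l + 5.98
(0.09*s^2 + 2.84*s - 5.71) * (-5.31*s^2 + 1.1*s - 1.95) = -0.4779*s^4 - 14.9814*s^3 + 33.2686*s^2 - 11.819*s + 11.1345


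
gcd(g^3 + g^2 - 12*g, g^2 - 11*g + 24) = g - 3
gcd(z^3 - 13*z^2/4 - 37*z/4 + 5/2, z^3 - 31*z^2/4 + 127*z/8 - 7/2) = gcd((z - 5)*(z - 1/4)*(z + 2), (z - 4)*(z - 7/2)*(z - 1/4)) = z - 1/4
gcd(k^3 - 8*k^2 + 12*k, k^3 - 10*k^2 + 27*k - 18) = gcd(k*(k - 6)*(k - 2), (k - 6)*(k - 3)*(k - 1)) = k - 6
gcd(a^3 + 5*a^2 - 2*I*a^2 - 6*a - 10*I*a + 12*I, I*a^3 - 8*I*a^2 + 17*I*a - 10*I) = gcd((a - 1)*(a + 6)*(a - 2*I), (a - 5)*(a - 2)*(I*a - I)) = a - 1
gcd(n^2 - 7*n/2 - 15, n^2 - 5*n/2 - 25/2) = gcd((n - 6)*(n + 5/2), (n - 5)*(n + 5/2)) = n + 5/2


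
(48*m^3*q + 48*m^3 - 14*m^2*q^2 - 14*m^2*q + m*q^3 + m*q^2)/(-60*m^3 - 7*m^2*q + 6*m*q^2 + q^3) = m*(-48*m^2*q - 48*m^2 + 14*m*q^2 + 14*m*q - q^3 - q^2)/(60*m^3 + 7*m^2*q - 6*m*q^2 - q^3)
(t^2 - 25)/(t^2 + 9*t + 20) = (t - 5)/(t + 4)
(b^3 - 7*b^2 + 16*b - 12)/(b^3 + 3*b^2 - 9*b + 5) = (b^3 - 7*b^2 + 16*b - 12)/(b^3 + 3*b^2 - 9*b + 5)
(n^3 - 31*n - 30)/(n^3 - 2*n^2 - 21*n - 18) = (n + 5)/(n + 3)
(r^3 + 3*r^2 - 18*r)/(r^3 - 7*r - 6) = r*(r + 6)/(r^2 + 3*r + 2)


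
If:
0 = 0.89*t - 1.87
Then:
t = 2.10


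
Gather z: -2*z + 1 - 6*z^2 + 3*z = -6*z^2 + z + 1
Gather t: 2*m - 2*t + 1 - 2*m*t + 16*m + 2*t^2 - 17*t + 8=18*m + 2*t^2 + t*(-2*m - 19) + 9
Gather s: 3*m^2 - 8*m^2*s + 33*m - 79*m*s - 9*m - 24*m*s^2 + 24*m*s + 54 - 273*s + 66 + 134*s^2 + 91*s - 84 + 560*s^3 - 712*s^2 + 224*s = 3*m^2 + 24*m + 560*s^3 + s^2*(-24*m - 578) + s*(-8*m^2 - 55*m + 42) + 36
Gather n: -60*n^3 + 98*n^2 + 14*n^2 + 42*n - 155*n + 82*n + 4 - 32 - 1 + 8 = -60*n^3 + 112*n^2 - 31*n - 21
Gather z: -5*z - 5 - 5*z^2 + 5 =-5*z^2 - 5*z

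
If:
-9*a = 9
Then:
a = -1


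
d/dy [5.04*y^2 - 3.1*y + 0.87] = 10.08*y - 3.1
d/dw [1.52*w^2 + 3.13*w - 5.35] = 3.04*w + 3.13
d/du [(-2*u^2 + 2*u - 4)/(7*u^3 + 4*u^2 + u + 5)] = 2*(7*u^4 - 14*u^3 + 37*u^2 + 6*u + 7)/(49*u^6 + 56*u^5 + 30*u^4 + 78*u^3 + 41*u^2 + 10*u + 25)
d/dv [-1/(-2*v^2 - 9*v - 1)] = (-4*v - 9)/(2*v^2 + 9*v + 1)^2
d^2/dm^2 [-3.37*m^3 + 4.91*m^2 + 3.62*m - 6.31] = 9.82 - 20.22*m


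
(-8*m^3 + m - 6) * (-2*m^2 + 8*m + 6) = 16*m^5 - 64*m^4 - 50*m^3 + 20*m^2 - 42*m - 36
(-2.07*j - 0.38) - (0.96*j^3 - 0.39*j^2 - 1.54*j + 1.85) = -0.96*j^3 + 0.39*j^2 - 0.53*j - 2.23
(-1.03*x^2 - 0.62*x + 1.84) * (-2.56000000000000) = 2.6368*x^2 + 1.5872*x - 4.7104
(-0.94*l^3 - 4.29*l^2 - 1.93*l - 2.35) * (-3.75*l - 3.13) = 3.525*l^4 + 19.0297*l^3 + 20.6652*l^2 + 14.8534*l + 7.3555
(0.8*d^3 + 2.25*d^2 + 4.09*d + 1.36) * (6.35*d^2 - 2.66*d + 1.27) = 5.08*d^5 + 12.1595*d^4 + 21.0025*d^3 + 0.614100000000001*d^2 + 1.5767*d + 1.7272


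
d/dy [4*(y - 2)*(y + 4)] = 8*y + 8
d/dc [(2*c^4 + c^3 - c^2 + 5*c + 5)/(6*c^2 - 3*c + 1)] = 2*(12*c^5 - 6*c^4 + c^3 - 12*c^2 - 31*c + 10)/(36*c^4 - 36*c^3 + 21*c^2 - 6*c + 1)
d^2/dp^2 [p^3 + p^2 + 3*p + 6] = 6*p + 2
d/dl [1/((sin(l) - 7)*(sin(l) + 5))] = 2*(1 - sin(l))*cos(l)/((sin(l) - 7)^2*(sin(l) + 5)^2)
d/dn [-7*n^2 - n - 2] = -14*n - 1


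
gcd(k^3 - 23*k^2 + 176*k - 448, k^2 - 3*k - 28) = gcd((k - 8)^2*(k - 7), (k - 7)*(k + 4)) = k - 7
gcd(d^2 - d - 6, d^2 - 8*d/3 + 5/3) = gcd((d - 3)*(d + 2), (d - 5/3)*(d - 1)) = 1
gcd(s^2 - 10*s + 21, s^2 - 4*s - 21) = s - 7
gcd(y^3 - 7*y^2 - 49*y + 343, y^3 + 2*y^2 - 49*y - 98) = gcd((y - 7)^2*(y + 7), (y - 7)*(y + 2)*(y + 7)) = y^2 - 49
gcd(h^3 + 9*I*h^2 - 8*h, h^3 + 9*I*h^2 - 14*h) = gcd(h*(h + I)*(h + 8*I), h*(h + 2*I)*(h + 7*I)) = h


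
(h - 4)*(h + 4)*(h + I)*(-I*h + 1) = -I*h^4 + 2*h^3 + 17*I*h^2 - 32*h - 16*I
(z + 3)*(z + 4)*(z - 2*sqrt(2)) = z^3 - 2*sqrt(2)*z^2 + 7*z^2 - 14*sqrt(2)*z + 12*z - 24*sqrt(2)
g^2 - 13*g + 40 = (g - 8)*(g - 5)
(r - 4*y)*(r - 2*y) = r^2 - 6*r*y + 8*y^2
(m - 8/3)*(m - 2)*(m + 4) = m^3 - 2*m^2/3 - 40*m/3 + 64/3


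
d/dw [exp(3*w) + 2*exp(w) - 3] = (3*exp(2*w) + 2)*exp(w)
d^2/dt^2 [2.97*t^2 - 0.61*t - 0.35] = 5.94000000000000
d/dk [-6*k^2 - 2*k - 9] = -12*k - 2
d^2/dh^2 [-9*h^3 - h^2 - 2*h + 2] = -54*h - 2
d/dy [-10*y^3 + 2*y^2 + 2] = 2*y*(2 - 15*y)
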